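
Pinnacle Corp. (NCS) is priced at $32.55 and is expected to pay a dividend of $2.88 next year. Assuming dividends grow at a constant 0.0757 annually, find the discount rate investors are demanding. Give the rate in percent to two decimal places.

Rearranging the constant-growth DDM: r = D₁/P₀ + g.
r = 2.8800 / 32.55 + 0.0757 = 0.08848 + 0.0757 = 0.16418

16.42%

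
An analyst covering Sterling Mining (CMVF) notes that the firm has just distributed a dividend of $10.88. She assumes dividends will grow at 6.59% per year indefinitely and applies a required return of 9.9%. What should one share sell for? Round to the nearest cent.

Gordon growth model: P₀ = D₁/(r − g). D₁ = 10.88 × (1 + 0.0659) = 11.5970.
P₀ = 11.5970 / (0.099 − 0.0659) = 11.5970 / 0.0331 = 350.3623

$350.36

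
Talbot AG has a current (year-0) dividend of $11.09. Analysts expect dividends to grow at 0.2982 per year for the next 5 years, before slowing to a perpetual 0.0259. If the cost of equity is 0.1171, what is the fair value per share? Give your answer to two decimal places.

$353.42

Two-stage DDM. Project D₁…D_5 at 0.2982, terminal growth 0.0259, discount at r = 0.1171.
D_1 = 14.3970
D_2 = 18.6902
D_3 = 24.2637
D_4 = 31.4991
D_5 = 40.8921
Terminal value at t=5: TV = D_6/(r−g) = 41.9512/(0.1171−0.0259) = 459.9915
P₀ = 14.3970/(1+0.1171)^1 + 18.6902/(1+0.1171)^2 + 24.2637/(1+0.1171)^3 + 31.4991/(1+0.1171)^4 + 40.8921/(1+0.1171)^5 + 459.9915/(1+0.1171)^5 = 353.4203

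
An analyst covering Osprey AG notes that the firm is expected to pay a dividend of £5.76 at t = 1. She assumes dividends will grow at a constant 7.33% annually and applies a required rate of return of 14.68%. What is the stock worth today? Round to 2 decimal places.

£78.37

Gordon growth model: P₀ = D₁/(r − g), with D₁ = 5.76 given directly.
P₀ = 5.7600 / (0.1468 − 0.0733) = 5.7600 / 0.0735 = 78.3673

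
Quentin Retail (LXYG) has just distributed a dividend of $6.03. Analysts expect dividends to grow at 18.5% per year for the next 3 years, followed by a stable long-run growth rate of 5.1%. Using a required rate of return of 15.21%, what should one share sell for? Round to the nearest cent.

$87.35

Two-stage DDM. Project D₁…D_3 at 0.185, terminal growth 0.051, discount at r = 0.1521.
D_1 = 7.1456
D_2 = 8.4675
D_3 = 10.0340
Terminal value at t=3: TV = D_4/(r−g) = 10.5457/(0.1521−0.051) = 104.3095
P₀ = 7.1456/(1+0.1521)^1 + 8.4675/(1+0.1521)^2 + 10.0340/(1+0.1521)^3 + 104.3095/(1+0.1521)^3 = 87.3538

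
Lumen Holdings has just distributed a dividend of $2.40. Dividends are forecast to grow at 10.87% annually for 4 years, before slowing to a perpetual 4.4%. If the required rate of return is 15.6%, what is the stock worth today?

Two-stage DDM. Project D₁…D_4 at 0.1087, terminal growth 0.044, discount at r = 0.156.
D_1 = 2.6609
D_2 = 2.9501
D_3 = 3.2708
D_4 = 3.6263
Terminal value at t=4: TV = D_5/(r−g) = 3.7859/(0.156−0.044) = 33.8026
P₀ = 2.6609/(1+0.156)^1 + 2.9501/(1+0.156)^2 + 3.2708/(1+0.156)^3 + 3.6263/(1+0.156)^4 + 33.8026/(1+0.156)^4 = 27.5860

$27.59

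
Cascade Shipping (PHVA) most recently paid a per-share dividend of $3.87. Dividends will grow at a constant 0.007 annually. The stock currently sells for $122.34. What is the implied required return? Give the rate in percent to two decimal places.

3.89%

Rearranging the constant-growth DDM: r = D₁/P₀ + g.
D₁ = 3.87 × (1 + 0.007) = 3.8971.
r = 3.8971 / 122.34 + 0.007 = 0.03185 + 0.007 = 0.03885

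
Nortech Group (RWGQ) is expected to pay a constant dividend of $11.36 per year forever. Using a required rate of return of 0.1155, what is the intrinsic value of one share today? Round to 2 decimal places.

Zero-growth DDM (perpetuity): P₀ = D/r = 11.36 / 0.1155 = 98.3550

$98.35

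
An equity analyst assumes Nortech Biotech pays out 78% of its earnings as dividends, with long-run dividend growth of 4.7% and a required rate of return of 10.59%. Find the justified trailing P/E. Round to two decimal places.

Justified trailing P/E = b(1+g)/(r−g) = 0.78×(1+0.047)/(0.1059−0.047) = 13.8652

13.87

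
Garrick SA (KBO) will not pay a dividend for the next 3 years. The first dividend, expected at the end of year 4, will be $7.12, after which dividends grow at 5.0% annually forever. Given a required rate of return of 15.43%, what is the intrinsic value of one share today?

Deferred-dividend DDM. At t=3 the remaining stream is a growing perpetuity with first payment D_4 = 7.12.
V_3 = D_4/(r−g) = 7.12/(0.1543−0.05) = 68.2646
P₀ = V_3/(1+r)^3 = 68.2646/(1+0.1543)^3 = 44.3853

$44.39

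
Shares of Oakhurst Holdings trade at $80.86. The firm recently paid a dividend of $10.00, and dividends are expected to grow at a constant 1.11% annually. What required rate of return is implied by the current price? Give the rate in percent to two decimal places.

13.61%

Rearranging the constant-growth DDM: r = D₁/P₀ + g.
D₁ = 10.00 × (1 + 0.0111) = 10.1110.
r = 10.1110 / 80.86 + 0.0111 = 0.12504 + 0.0111 = 0.13614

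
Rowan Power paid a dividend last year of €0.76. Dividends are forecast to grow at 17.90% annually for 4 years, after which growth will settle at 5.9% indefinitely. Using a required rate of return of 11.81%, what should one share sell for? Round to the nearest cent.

€20.31

Two-stage DDM. Project D₁…D_4 at 0.179, terminal growth 0.059, discount at r = 0.1181.
D_1 = 0.8960
D_2 = 1.0564
D_3 = 1.2455
D_4 = 1.4685
Terminal value at t=4: TV = D_5/(r−g) = 1.5551/(0.1181−0.059) = 26.3134
P₀ = 0.8960/(1+0.1181)^1 + 1.0564/(1+0.1181)^2 + 1.2455/(1+0.1181)^3 + 1.4685/(1+0.1181)^4 + 26.3134/(1+0.1181)^4 = 20.3137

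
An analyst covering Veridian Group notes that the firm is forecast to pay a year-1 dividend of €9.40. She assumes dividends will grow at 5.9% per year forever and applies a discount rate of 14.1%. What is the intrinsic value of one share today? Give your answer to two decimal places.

Gordon growth model: P₀ = D₁/(r − g), with D₁ = 9.40 given directly.
P₀ = 9.4000 / (0.141 − 0.059) = 9.4000 / 0.082 = 114.6341

€114.63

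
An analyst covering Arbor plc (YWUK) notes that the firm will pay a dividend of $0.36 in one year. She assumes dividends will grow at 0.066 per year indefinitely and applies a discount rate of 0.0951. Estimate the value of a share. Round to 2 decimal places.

$12.37

Gordon growth model: P₀ = D₁/(r − g), with D₁ = 0.36 given directly.
P₀ = 0.3600 / (0.0951 − 0.066) = 0.3600 / 0.0291 = 12.3711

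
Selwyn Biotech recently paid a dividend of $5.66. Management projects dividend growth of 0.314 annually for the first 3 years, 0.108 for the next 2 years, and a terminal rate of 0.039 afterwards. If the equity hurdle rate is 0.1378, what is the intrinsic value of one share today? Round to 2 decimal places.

Three-stage DDM. Project D₁…D_5; terminal Gordon value at t=5 with g = 0.039; discount at r = 0.1378.
D_1 = 7.4372
D_2 = 9.7725
D_3 = 12.8411
D_4 = 14.2279
D_5 = 15.7646
TV_5 = 16.3794/(0.1378−0.039) = 165.7833
P₀ = Σ Dₜ/(1+r)ᵗ + TV_5/(1+r)^5 = 126.4978

$126.50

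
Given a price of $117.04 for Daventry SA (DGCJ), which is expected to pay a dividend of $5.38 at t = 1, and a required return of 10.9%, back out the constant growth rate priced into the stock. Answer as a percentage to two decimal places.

6.30%

From P₀ = D₁/(r − g), the implied growth is g = r − D₁/P₀.
g = 0.109 − 5.38/117.04 = 0.109 − 0.04597 = 0.06303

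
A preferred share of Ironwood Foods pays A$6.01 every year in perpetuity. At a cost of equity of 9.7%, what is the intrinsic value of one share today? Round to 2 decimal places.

A$61.96

Zero-growth DDM (perpetuity): P₀ = D/r = 6.01 / 0.097 = 61.9588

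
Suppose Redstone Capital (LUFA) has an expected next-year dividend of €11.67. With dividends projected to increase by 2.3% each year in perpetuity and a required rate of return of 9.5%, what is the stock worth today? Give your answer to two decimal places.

Gordon growth model: P₀ = D₁/(r − g), with D₁ = 11.67 given directly.
P₀ = 11.6700 / (0.095 − 0.023) = 11.6700 / 0.072 = 162.0833

€162.08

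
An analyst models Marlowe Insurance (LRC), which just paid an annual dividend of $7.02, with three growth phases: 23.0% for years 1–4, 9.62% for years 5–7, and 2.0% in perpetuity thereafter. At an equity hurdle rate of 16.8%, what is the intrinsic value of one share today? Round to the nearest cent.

$104.04

Three-stage DDM. Project D₁…D_7; terminal Gordon value at t=7 with g = 0.02; discount at r = 0.168.
D_1 = 8.6346
D_2 = 10.6206
D_3 = 13.0633
D_4 = 16.0678
D_5 = 17.6136
D_6 = 19.3080
D_7 = 21.1654
TV_7 = 21.5887/(0.168−0.02) = 145.8698
P₀ = Σ Dₜ/(1+r)ᵗ + TV_7/(1+r)^7 = 104.0428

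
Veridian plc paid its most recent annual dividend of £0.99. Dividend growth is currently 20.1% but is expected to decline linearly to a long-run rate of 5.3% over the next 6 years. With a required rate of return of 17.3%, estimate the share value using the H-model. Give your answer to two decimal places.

H-model: P₀ = D₀[(1+g_L) + H(g_S−g_L)]/(r−g_L), with H = 6/2 = 3.
P₀ = 0.99 × [(1+0.053) + 3×(0.201−0.053)] / (0.173−0.053)
   = 0.99 × 1.4970 / 0.12 = 12.3502

£12.35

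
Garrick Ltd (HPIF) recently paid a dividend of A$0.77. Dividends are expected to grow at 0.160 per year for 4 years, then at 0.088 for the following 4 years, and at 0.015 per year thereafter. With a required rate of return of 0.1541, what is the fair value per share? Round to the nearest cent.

Three-stage DDM. Project D₁…D_8; terminal Gordon value at t=8 with g = 0.015; discount at r = 0.1541.
D_1 = 0.8932
D_2 = 1.0361
D_3 = 1.2019
D_4 = 1.3942
D_5 = 1.5169
D_6 = 1.6504
D_7 = 1.7956
D_8 = 1.9536
TV_8 = 1.9829/(0.1541−0.015) = 14.2553
P₀ = Σ Dₜ/(1+r)ᵗ + TV_8/(1+r)^8 = 10.3673

A$10.37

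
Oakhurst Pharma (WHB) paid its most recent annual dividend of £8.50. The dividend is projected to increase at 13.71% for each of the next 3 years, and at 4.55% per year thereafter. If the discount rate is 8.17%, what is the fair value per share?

Two-stage DDM. Project D₁…D_3 at 0.1371, terminal growth 0.0455, discount at r = 0.0817.
D_1 = 9.6654
D_2 = 10.9905
D_3 = 12.4973
Terminal value at t=3: TV = D_4/(r−g) = 13.0659/(0.0817−0.0455) = 360.9361
P₀ = 9.6654/(1+0.0817)^1 + 10.9905/(1+0.0817)^2 + 12.4973/(1+0.0817)^3 + 360.9361/(1+0.0817)^3 = 313.3763

£313.38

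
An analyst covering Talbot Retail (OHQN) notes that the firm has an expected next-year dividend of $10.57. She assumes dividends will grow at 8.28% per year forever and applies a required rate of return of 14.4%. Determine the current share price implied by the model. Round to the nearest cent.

$172.71

Gordon growth model: P₀ = D₁/(r − g), with D₁ = 10.57 given directly.
P₀ = 10.5700 / (0.144 − 0.0828) = 10.5700 / 0.0612 = 172.7124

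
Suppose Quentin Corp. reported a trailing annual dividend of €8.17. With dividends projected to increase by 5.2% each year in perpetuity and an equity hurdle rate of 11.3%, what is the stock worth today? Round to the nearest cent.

€140.90

Gordon growth model: P₀ = D₁/(r − g). D₁ = 8.17 × (1 + 0.052) = 8.5948.
P₀ = 8.5948 / (0.113 − 0.052) = 8.5948 / 0.061 = 140.8990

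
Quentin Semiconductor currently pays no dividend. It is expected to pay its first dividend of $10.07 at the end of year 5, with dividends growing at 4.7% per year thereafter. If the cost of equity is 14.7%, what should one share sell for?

$58.18

Deferred-dividend DDM. At t=4 the remaining stream is a growing perpetuity with first payment D_5 = 10.07.
V_4 = D_5/(r−g) = 10.07/(0.147−0.047) = 100.7000
P₀ = V_4/(1+r)^4 = 100.7000/(1+0.147)^4 = 58.1803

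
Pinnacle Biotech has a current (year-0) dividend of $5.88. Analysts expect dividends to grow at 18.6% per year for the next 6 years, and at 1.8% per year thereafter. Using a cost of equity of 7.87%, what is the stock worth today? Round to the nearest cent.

$224.01

Two-stage DDM. Project D₁…D_6 at 0.186, terminal growth 0.018, discount at r = 0.0787.
D_1 = 6.9737
D_2 = 8.2708
D_3 = 9.8092
D_4 = 11.6337
D_5 = 13.7975
D_6 = 16.3638
Terminal value at t=6: TV = D_7/(r−g) = 16.6584/(0.0787−0.018) = 274.4382
P₀ = 6.9737/(1+0.0787)^1 + 8.2708/(1+0.0787)^2 + 9.8092/(1+0.0787)^3 + 11.6337/(1+0.0787)^4 + 13.7975/(1+0.0787)^5 + 16.3638/(1+0.0787)^6 + 274.4382/(1+0.0787)^6 = 224.0110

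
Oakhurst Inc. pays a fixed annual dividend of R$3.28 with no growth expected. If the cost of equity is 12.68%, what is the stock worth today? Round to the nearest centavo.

Zero-growth DDM (perpetuity): P₀ = D/r = 3.28 / 0.1268 = 25.8675

R$25.87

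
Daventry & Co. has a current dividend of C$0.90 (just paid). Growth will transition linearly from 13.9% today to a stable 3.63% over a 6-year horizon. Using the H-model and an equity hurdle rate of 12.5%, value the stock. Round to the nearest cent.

H-model: P₀ = D₀[(1+g_L) + H(g_S−g_L)]/(r−g_L), with H = 6/2 = 3.
P₀ = 0.90 × [(1+0.0363) + 3×(0.139−0.0363)] / (0.125−0.0363)
   = 0.90 × 1.3444 / 0.0887 = 13.6410

C$13.64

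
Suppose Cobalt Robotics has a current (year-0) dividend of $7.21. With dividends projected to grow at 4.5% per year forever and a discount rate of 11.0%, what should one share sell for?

Gordon growth model: P₀ = D₁/(r − g). D₁ = 7.21 × (1 + 0.045) = 7.5344.
P₀ = 7.5344 / (0.11 − 0.045) = 7.5344 / 0.065 = 115.9146

$115.91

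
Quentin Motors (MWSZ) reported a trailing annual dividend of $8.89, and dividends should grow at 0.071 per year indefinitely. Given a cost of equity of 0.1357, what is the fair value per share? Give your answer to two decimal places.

$147.16

Gordon growth model: P₀ = D₁/(r − g). D₁ = 8.89 × (1 + 0.071) = 9.5212.
P₀ = 9.5212 / (0.1357 − 0.071) = 9.5212 / 0.0647 = 147.1590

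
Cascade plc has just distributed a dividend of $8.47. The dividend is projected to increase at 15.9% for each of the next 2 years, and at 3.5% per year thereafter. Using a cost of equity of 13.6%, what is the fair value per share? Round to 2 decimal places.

Two-stage DDM. Project D₁…D_2 at 0.159, terminal growth 0.035, discount at r = 0.136.
D_1 = 9.8167
D_2 = 11.3776
Terminal value at t=2: TV = D_3/(r−g) = 11.7758/(0.136−0.035) = 116.5921
P₀ = 9.8167/(1+0.136)^1 + 11.3776/(1+0.136)^2 + 116.5921/(1+0.136)^2 = 107.8047

$107.80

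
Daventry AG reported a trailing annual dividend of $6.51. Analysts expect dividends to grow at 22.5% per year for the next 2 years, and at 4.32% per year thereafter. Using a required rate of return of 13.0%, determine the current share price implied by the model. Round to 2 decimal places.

$106.66

Two-stage DDM. Project D₁…D_2 at 0.225, terminal growth 0.0432, discount at r = 0.13.
D_1 = 7.9748
D_2 = 9.7691
Terminal value at t=2: TV = D_3/(r−g) = 10.1911/(0.13−0.0432) = 117.4089
P₀ = 7.9748/(1+0.13)^1 + 9.7691/(1+0.13)^2 + 117.4089/(1+0.13)^2 = 106.6563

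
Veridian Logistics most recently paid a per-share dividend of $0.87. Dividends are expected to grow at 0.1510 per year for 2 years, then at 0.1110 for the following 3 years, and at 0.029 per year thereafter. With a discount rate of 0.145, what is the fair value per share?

$11.36

Three-stage DDM. Project D₁…D_5; terminal Gordon value at t=5 with g = 0.029; discount at r = 0.145.
D_1 = 1.0014
D_2 = 1.1526
D_3 = 1.2805
D_4 = 1.4226
D_5 = 1.5806
TV_5 = 1.6264/(0.145−0.029) = 14.0207
P₀ = Σ Dₜ/(1+r)ᵗ + TV_5/(1+r)^5 = 11.3619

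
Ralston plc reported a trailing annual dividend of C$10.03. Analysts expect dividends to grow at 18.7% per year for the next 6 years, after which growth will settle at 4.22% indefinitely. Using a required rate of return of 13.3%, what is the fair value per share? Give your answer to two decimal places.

C$223.28

Two-stage DDM. Project D₁…D_6 at 0.187, terminal growth 0.0422, discount at r = 0.133.
D_1 = 11.9056
D_2 = 14.1320
D_3 = 16.7746
D_4 = 19.9115
D_5 = 23.6349
D_6 = 28.0547
Terminal value at t=6: TV = D_7/(r−g) = 29.2386/(0.133−0.0422) = 322.0108
P₀ = 11.9056/(1+0.133)^1 + 14.1320/(1+0.133)^2 + 16.7746/(1+0.133)^3 + 19.9115/(1+0.133)^4 + 23.6349/(1+0.133)^5 + 28.0547/(1+0.133)^6 + 322.0108/(1+0.133)^6 = 223.2822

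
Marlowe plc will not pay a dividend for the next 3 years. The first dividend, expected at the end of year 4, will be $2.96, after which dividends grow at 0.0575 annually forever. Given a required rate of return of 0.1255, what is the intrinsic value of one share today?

$30.53

Deferred-dividend DDM. At t=3 the remaining stream is a growing perpetuity with first payment D_4 = 2.96.
V_3 = D_4/(r−g) = 2.96/(0.1255−0.0575) = 43.5294
P₀ = V_3/(1+r)^3 = 43.5294/(1+0.1255)^3 = 30.5314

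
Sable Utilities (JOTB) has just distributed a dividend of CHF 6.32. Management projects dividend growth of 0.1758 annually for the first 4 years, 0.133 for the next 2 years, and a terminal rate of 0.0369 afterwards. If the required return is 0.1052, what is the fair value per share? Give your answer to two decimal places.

CHF 175.57

Three-stage DDM. Project D₁…D_6; terminal Gordon value at t=6 with g = 0.0369; discount at r = 0.1052.
D_1 = 7.4311
D_2 = 8.7374
D_3 = 10.2735
D_4 = 12.0796
D_5 = 13.6861
D_6 = 15.5064
TV_6 = 16.0786/(0.1052−0.0369) = 235.4111
P₀ = Σ Dₜ/(1+r)ᵗ + TV_6/(1+r)^6 = 175.5681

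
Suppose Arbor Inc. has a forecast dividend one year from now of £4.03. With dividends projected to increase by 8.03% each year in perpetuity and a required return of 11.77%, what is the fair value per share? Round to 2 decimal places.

£107.75

Gordon growth model: P₀ = D₁/(r − g), with D₁ = 4.03 given directly.
P₀ = 4.0300 / (0.1177 − 0.0803) = 4.0300 / 0.0374 = 107.7540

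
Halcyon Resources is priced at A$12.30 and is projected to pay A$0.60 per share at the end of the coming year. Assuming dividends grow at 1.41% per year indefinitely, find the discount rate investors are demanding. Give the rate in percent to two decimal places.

Rearranging the constant-growth DDM: r = D₁/P₀ + g.
r = 0.6000 / 12.30 + 0.0141 = 0.04878 + 0.0141 = 0.06288

6.29%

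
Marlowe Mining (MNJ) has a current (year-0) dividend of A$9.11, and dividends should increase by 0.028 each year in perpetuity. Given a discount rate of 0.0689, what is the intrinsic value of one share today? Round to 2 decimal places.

Gordon growth model: P₀ = D₁/(r − g). D₁ = 9.11 × (1 + 0.028) = 9.3651.
P₀ = 9.3651 / (0.0689 − 0.028) = 9.3651 / 0.0409 = 228.9751

A$228.98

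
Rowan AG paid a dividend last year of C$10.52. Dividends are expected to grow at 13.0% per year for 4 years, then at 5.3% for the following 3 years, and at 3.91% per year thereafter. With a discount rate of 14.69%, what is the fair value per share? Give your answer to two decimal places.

Three-stage DDM. Project D₁…D_7; terminal Gordon value at t=7 with g = 0.0391; discount at r = 0.1469.
D_1 = 11.8876
D_2 = 13.4330
D_3 = 15.1793
D_4 = 17.1526
D_5 = 18.0617
D_6 = 19.0189
D_7 = 20.0269
TV_7 = 20.8100/(0.1469−0.0391) = 193.0426
P₀ = Σ Dₜ/(1+r)ᵗ + TV_7/(1+r)^7 = 139.6397

C$139.64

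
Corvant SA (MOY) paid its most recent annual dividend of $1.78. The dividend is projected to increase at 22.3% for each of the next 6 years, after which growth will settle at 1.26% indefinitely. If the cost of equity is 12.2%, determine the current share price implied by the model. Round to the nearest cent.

Two-stage DDM. Project D₁…D_6 at 0.223, terminal growth 0.0126, discount at r = 0.122.
D_1 = 2.1769
D_2 = 2.6624
D_3 = 3.2561
D_4 = 3.9822
D_5 = 4.8703
D_6 = 5.9563
Terminal value at t=6: TV = D_7/(r−g) = 6.0314/(0.122−0.0126) = 55.1314
P₀ = 2.1769/(1+0.122)^1 + 2.6624/(1+0.122)^2 + 3.2561/(1+0.122)^3 + 3.9822/(1+0.122)^4 + 4.8703/(1+0.122)^5 + 5.9563/(1+0.122)^6 + 55.1314/(1+0.122)^6 = 42.2316

$42.23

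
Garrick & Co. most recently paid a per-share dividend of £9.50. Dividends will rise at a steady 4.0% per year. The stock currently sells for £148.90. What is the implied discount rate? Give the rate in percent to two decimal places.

10.64%

Rearranging the constant-growth DDM: r = D₁/P₀ + g.
D₁ = 9.50 × (1 + 0.04) = 9.8800.
r = 9.8800 / 148.90 + 0.04 = 0.06635 + 0.04 = 0.10635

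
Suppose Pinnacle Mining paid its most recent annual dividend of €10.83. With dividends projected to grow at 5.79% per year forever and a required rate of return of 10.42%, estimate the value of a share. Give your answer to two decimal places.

Gordon growth model: P₀ = D₁/(r − g). D₁ = 10.83 × (1 + 0.0579) = 11.4571.
P₀ = 11.4571 / (0.1042 − 0.0579) = 11.4571 / 0.0463 = 247.4526

€247.45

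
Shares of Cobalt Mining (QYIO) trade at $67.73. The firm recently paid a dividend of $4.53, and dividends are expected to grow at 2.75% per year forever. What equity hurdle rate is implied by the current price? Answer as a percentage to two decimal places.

Rearranging the constant-growth DDM: r = D₁/P₀ + g.
D₁ = 4.53 × (1 + 0.0275) = 4.6546.
r = 4.6546 / 67.73 + 0.0275 = 0.06872 + 0.0275 = 0.09622

9.62%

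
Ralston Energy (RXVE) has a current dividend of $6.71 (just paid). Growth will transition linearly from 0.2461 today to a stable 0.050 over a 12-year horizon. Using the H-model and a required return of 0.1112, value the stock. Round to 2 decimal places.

$244.13

H-model: P₀ = D₀[(1+g_L) + H(g_S−g_L)]/(r−g_L), with H = 12/2 = 6.
P₀ = 6.71 × [(1+0.05) + 6×(0.2461−0.05)] / (0.1112−0.05)
   = 6.71 × 2.2266 / 0.0612 = 244.1256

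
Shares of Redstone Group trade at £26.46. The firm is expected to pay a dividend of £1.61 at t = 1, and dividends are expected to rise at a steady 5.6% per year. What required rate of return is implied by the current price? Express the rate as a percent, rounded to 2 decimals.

Rearranging the constant-growth DDM: r = D₁/P₀ + g.
r = 1.6100 / 26.46 + 0.056 = 0.06085 + 0.056 = 0.11685

11.68%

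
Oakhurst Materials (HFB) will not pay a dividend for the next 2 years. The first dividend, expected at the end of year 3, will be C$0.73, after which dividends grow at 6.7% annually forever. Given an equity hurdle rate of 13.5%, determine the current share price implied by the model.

C$8.33

Deferred-dividend DDM. At t=2 the remaining stream is a growing perpetuity with first payment D_3 = 0.73.
V_2 = D_3/(r−g) = 0.73/(0.135−0.067) = 10.7353
P₀ = V_2/(1+r)^2 = 10.7353/(1+0.135)^2 = 8.3334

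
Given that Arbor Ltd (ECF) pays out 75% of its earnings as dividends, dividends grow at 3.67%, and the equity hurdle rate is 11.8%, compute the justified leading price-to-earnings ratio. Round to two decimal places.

Justified leading P/E = b/(r−g) = 0.75/(0.118−0.0367) = 9.2251

9.23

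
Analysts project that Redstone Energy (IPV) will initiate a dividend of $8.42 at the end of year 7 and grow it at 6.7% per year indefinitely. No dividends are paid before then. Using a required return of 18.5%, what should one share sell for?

Deferred-dividend DDM. At t=6 the remaining stream is a growing perpetuity with first payment D_7 = 8.42.
V_6 = D_7/(r−g) = 8.42/(0.185−0.067) = 71.3559
P₀ = V_6/(1+r)^6 = 71.3559/(1+0.185)^6 = 25.7703

$25.77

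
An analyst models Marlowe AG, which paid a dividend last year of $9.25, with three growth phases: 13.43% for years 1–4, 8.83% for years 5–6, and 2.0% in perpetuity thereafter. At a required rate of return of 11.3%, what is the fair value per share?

$162.74

Three-stage DDM. Project D₁…D_6; terminal Gordon value at t=6 with g = 0.02; discount at r = 0.113.
D_1 = 10.4923
D_2 = 11.9014
D_3 = 13.4997
D_4 = 15.3128
D_5 = 16.6649
D_6 = 18.1364
TV_6 = 18.4991/(0.113−0.02) = 198.9152
P₀ = Σ Dₜ/(1+r)ᵗ + TV_6/(1+r)^6 = 162.7421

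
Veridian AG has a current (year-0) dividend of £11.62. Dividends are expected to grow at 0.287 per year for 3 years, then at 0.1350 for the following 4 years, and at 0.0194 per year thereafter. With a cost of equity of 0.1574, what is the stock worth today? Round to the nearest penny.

£213.29

Three-stage DDM. Project D₁…D_7; terminal Gordon value at t=7 with g = 0.0194; discount at r = 0.1574.
D_1 = 14.9549
D_2 = 19.2470
D_3 = 24.7709
D_4 = 28.1150
D_5 = 31.9105
D_6 = 36.2184
D_7 = 41.1079
TV_7 = 41.9054/(0.1574−0.0194) = 303.6622
P₀ = Σ Dₜ/(1+r)ᵗ + TV_7/(1+r)^7 = 213.2862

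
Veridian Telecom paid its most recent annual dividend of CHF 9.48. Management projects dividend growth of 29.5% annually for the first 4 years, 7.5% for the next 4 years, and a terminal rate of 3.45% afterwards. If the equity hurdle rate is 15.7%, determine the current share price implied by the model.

CHF 193.99

Three-stage DDM. Project D₁…D_8; terminal Gordon value at t=8 with g = 0.0345; discount at r = 0.157.
D_1 = 12.2766
D_2 = 15.8982
D_3 = 20.5882
D_4 = 26.6617
D_5 = 28.6613
D_6 = 30.8109
D_7 = 33.1217
D_8 = 35.6058
TV_8 = 36.8342/(0.157−0.0345) = 300.6877
P₀ = Σ Dₜ/(1+r)ᵗ + TV_8/(1+r)^8 = 193.9853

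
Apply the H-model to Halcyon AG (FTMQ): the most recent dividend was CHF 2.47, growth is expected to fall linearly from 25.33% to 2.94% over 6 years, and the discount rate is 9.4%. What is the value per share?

CHF 65.04

H-model: P₀ = D₀[(1+g_L) + H(g_S−g_L)]/(r−g_L), with H = 6/2 = 3.
P₀ = 2.47 × [(1+0.0294) + 3×(0.2533−0.0294)] / (0.094−0.0294)
   = 2.47 × 1.7011 / 0.0646 = 65.0421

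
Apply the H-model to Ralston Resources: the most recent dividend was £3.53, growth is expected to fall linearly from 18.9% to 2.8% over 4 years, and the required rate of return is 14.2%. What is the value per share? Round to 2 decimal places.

£41.80

H-model: P₀ = D₀[(1+g_L) + H(g_S−g_L)]/(r−g_L), with H = 4/2 = 2.
P₀ = 3.53 × [(1+0.028) + 2×(0.189−0.028)] / (0.142−0.028)
   = 3.53 × 1.3500 / 0.114 = 41.8026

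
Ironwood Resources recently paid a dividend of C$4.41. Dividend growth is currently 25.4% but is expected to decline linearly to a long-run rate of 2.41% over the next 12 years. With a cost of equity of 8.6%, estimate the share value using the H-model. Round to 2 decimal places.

C$171.23

H-model: P₀ = D₀[(1+g_L) + H(g_S−g_L)]/(r−g_L), with H = 12/2 = 6.
P₀ = 4.41 × [(1+0.0241) + 6×(0.254−0.0241)] / (0.086−0.0241)
   = 4.41 × 2.4035 / 0.0619 = 171.2348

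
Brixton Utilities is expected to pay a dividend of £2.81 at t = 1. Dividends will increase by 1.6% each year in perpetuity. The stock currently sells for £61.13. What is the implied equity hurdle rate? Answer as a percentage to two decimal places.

6.20%

Rearranging the constant-growth DDM: r = D₁/P₀ + g.
r = 2.8100 / 61.13 + 0.016 = 0.04597 + 0.016 = 0.06197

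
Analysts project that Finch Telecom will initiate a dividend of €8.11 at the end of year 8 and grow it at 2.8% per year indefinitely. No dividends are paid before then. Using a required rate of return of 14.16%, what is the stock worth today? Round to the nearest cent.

Deferred-dividend DDM. At t=7 the remaining stream is a growing perpetuity with first payment D_8 = 8.11.
V_7 = D_8/(r−g) = 8.11/(0.1416−0.028) = 71.3908
P₀ = V_7/(1+r)^7 = 71.3908/(1+0.1416)^7 = 28.2517

€28.25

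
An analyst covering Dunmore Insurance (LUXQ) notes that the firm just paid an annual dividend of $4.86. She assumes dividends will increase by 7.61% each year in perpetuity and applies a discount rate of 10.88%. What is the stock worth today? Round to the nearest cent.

Gordon growth model: P₀ = D₁/(r − g). D₁ = 4.86 × (1 + 0.0761) = 5.2298.
P₀ = 5.2298 / (0.1088 − 0.0761) = 5.2298 / 0.0327 = 159.9341

$159.93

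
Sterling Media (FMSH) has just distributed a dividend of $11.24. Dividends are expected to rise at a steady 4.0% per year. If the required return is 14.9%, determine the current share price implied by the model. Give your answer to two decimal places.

Gordon growth model: P₀ = D₁/(r − g). D₁ = 11.24 × (1 + 0.04) = 11.6896.
P₀ = 11.6896 / (0.149 − 0.04) = 11.6896 / 0.109 = 107.2440

$107.24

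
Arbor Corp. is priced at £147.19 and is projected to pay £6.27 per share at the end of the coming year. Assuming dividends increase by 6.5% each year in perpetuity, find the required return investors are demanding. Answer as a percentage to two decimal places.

10.76%

Rearranging the constant-growth DDM: r = D₁/P₀ + g.
r = 6.2700 / 147.19 + 0.065 = 0.04260 + 0.065 = 0.10760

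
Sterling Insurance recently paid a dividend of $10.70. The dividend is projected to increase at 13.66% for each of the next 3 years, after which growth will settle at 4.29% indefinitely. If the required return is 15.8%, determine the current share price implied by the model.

Two-stage DDM. Project D₁…D_3 at 0.1366, terminal growth 0.0429, discount at r = 0.158.
D_1 = 12.1616
D_2 = 13.8229
D_3 = 15.7111
Terminal value at t=3: TV = D_4/(r−g) = 16.3851/(0.158−0.0429) = 142.3554
P₀ = 12.1616/(1+0.158)^1 + 13.8229/(1+0.158)^2 + 15.7111/(1+0.158)^3 + 142.3554/(1+0.158)^3 = 122.6026

$122.60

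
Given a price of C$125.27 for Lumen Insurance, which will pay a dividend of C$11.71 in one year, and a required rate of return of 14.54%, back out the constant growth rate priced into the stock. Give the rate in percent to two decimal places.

From P₀ = D₁/(r − g), the implied growth is g = r − D₁/P₀.
g = 0.1454 − 11.71/125.27 = 0.1454 − 0.09348 = 0.05192

5.19%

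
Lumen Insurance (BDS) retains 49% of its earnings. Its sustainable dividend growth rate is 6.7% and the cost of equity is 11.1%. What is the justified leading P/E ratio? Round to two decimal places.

Payout ratio b = 1 − 0.49 = 0.51.
Justified leading P/E = b/(r−g) = 0.51/(0.111−0.067) = 11.5909

11.59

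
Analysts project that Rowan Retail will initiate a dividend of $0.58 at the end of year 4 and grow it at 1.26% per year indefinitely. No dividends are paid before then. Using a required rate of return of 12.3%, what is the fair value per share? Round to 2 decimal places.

$3.71

Deferred-dividend DDM. At t=3 the remaining stream is a growing perpetuity with first payment D_4 = 0.58.
V_3 = D_4/(r−g) = 0.58/(0.123−0.0126) = 5.2536
P₀ = V_3/(1+r)^3 = 5.2536/(1+0.123)^3 = 3.7095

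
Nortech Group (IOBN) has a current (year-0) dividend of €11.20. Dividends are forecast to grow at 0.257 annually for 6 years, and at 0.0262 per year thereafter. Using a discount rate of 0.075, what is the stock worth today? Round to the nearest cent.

€722.36

Two-stage DDM. Project D₁…D_6 at 0.257, terminal growth 0.0262, discount at r = 0.075.
D_1 = 14.0784
D_2 = 17.6965
D_3 = 22.2446
D_4 = 27.9614
D_5 = 35.1475
D_6 = 44.1804
Terminal value at t=6: TV = D_7/(r−g) = 45.3379/(0.075−0.0262) = 929.0560
P₀ = 14.0784/(1+0.075)^1 + 17.6965/(1+0.075)^2 + 22.2446/(1+0.075)^3 + 27.9614/(1+0.075)^4 + 35.1475/(1+0.075)^5 + 44.1804/(1+0.075)^6 + 929.0560/(1+0.075)^6 = 722.3551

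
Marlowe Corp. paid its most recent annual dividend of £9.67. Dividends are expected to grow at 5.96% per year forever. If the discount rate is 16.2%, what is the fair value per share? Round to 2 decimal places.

Gordon growth model: P₀ = D₁/(r − g). D₁ = 9.67 × (1 + 0.0596) = 10.2463.
P₀ = 10.2463 / (0.162 − 0.0596) = 10.2463 / 0.1024 = 100.0618

£100.06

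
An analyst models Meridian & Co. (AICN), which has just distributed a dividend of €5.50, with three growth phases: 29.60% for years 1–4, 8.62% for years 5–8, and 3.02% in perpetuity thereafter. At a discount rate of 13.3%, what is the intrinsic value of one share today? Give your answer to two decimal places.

€144.78

Three-stage DDM. Project D₁…D_8; terminal Gordon value at t=8 with g = 0.0302; discount at r = 0.133.
D_1 = 7.1280
D_2 = 9.2379
D_3 = 11.9723
D_4 = 15.5161
D_5 = 16.8536
D_6 = 18.3064
D_7 = 19.8844
D_8 = 21.5984
TV_8 = 22.2507/(0.133−0.0302) = 216.4464
P₀ = Σ Dₜ/(1+r)ᵗ + TV_8/(1+r)^8 = 144.7766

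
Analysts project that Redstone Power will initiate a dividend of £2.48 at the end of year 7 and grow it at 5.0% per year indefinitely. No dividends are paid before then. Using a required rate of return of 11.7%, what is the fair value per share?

Deferred-dividend DDM. At t=6 the remaining stream is a growing perpetuity with first payment D_7 = 2.48.
V_6 = D_7/(r−g) = 2.48/(0.117−0.05) = 37.0149
P₀ = V_6/(1+r)^6 = 37.0149/(1+0.117)^6 = 19.0571

£19.06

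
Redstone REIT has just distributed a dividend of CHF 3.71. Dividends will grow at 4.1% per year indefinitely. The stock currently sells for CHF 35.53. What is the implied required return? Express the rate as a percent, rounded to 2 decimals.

14.97%

Rearranging the constant-growth DDM: r = D₁/P₀ + g.
D₁ = 3.71 × (1 + 0.041) = 3.8621.
r = 3.8621 / 35.53 + 0.041 = 0.10870 + 0.041 = 0.14970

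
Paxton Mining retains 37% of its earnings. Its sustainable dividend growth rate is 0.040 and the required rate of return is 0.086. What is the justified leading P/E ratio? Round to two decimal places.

Payout ratio b = 1 − 0.37 = 0.63.
Justified leading P/E = b/(r−g) = 0.63/(0.086−0.04) = 13.6957

13.70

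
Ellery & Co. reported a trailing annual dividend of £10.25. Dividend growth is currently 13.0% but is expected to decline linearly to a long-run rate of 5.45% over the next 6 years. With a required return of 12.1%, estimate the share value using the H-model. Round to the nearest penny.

H-model: P₀ = D₀[(1+g_L) + H(g_S−g_L)]/(r−g_L), with H = 6/2 = 3.
P₀ = 10.25 × [(1+0.0545) + 3×(0.13−0.0545)] / (0.121−0.0545)
   = 10.25 × 1.2810 / 0.0665 = 197.4474

£197.45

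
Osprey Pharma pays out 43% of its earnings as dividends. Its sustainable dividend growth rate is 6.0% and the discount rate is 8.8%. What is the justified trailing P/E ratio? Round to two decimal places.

Justified trailing P/E = b(1+g)/(r−g) = 0.43×(1+0.06)/(0.088−0.06) = 16.2786

16.28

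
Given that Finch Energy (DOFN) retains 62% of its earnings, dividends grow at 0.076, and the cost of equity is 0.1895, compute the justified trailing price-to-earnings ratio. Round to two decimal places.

3.60

Payout ratio b = 1 − 0.62 = 0.38.
Justified trailing P/E = b(1+g)/(r−g) = 0.38×(1+0.076)/(0.1895−0.076) = 3.6025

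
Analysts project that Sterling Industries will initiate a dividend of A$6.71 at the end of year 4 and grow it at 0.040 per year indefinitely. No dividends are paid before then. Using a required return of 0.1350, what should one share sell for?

A$48.31

Deferred-dividend DDM. At t=3 the remaining stream is a growing perpetuity with first payment D_4 = 6.71.
V_3 = D_4/(r−g) = 6.71/(0.135−0.04) = 70.6316
P₀ = V_3/(1+r)^3 = 70.6316/(1+0.135)^3 = 48.3071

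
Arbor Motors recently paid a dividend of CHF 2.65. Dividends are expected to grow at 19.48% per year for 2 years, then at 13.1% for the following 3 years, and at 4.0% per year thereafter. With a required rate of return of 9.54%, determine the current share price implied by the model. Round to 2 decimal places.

CHF 81.28

Three-stage DDM. Project D₁…D_5; terminal Gordon value at t=5 with g = 0.04; discount at r = 0.0954.
D_1 = 3.1662
D_2 = 3.7830
D_3 = 4.2786
D_4 = 4.8391
D_5 = 5.4730
TV_5 = 5.6919/(0.0954−0.04) = 102.7419
P₀ = Σ Dₜ/(1+r)ᵗ + TV_5/(1+r)^5 = 81.2752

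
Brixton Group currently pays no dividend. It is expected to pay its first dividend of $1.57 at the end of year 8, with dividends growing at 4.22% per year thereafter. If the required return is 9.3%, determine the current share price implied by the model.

Deferred-dividend DDM. At t=7 the remaining stream is a growing perpetuity with first payment D_8 = 1.57.
V_7 = D_8/(r−g) = 1.57/(0.093−0.0422) = 30.9055
P₀ = V_7/(1+r)^7 = 30.9055/(1+0.093)^7 = 16.5842

$16.58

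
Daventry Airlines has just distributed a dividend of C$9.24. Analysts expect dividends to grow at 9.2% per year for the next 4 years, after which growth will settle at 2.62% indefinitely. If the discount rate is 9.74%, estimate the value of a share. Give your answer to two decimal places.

Two-stage DDM. Project D₁…D_4 at 0.092, terminal growth 0.0262, discount at r = 0.0974.
D_1 = 10.0901
D_2 = 11.0184
D_3 = 12.0321
D_4 = 13.1390
Terminal value at t=4: TV = D_5/(r−g) = 13.4832/(0.0974−0.0262) = 189.3715
P₀ = 10.0901/(1+0.0974)^1 + 11.0184/(1+0.0974)^2 + 12.0321/(1+0.0974)^3 + 13.1390/(1+0.0974)^4 + 189.3715/(1+0.0974)^4 = 167.0810

C$167.08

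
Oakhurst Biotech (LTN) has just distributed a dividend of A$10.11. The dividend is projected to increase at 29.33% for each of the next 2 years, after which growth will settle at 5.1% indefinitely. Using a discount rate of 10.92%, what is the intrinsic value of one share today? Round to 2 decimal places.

A$273.74

Two-stage DDM. Project D₁…D_2 at 0.2933, terminal growth 0.051, discount at r = 0.1092.
D_1 = 13.0753
D_2 = 16.9102
Terminal value at t=2: TV = D_3/(r−g) = 17.7727/(0.1092−0.051) = 305.3722
P₀ = 13.0753/(1+0.1092)^1 + 16.9102/(1+0.1092)^2 + 305.3722/(1+0.1092)^2 = 273.7371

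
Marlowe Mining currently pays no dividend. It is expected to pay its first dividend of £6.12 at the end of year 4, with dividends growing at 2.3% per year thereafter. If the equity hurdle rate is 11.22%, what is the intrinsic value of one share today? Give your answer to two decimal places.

Deferred-dividend DDM. At t=3 the remaining stream is a growing perpetuity with first payment D_4 = 6.12.
V_3 = D_4/(r−g) = 6.12/(0.1122−0.023) = 68.6099
P₀ = V_3/(1+r)^3 = 68.6099/(1+0.1122)^3 = 49.8698

£49.87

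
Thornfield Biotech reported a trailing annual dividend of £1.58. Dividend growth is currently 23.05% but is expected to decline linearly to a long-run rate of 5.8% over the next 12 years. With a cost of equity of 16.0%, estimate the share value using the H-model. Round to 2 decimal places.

H-model: P₀ = D₀[(1+g_L) + H(g_S−g_L)]/(r−g_L), with H = 12/2 = 6.
P₀ = 1.58 × [(1+0.058) + 6×(0.2305−0.058)] / (0.16−0.058)
   = 1.58 × 2.0930 / 0.102 = 32.4210

£32.42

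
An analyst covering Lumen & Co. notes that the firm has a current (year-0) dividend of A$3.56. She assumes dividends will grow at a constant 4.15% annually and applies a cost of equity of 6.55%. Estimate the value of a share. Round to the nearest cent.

A$154.49

Gordon growth model: P₀ = D₁/(r − g). D₁ = 3.56 × (1 + 0.0415) = 3.7077.
P₀ = 3.7077 / (0.0655 − 0.0415) = 3.7077 / 0.024 = 154.4892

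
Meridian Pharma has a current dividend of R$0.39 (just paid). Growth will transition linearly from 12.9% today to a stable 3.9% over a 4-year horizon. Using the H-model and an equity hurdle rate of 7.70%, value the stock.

H-model: P₀ = D₀[(1+g_L) + H(g_S−g_L)]/(r−g_L), with H = 4/2 = 2.
P₀ = 0.39 × [(1+0.039) + 2×(0.129−0.039)] / (0.077−0.039)
   = 0.39 × 1.2190 / 0.038 = 12.5108

R$12.51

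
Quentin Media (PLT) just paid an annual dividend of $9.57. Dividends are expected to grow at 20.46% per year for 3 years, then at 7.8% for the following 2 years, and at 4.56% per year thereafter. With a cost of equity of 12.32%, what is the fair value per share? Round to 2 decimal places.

Three-stage DDM. Project D₁…D_5; terminal Gordon value at t=5 with g = 0.0456; discount at r = 0.1232.
D_1 = 11.5280
D_2 = 13.8867
D_3 = 16.7279
D_4 = 18.0326
D_5 = 19.4392
TV_5 = 20.3256/(0.1232−0.0456) = 261.9280
P₀ = Σ Dₜ/(1+r)ᵗ + TV_5/(1+r)^5 = 201.7999

$201.80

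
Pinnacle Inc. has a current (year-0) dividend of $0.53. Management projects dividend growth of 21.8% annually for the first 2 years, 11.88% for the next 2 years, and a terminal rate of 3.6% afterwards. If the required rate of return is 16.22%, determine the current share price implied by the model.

$6.67

Three-stage DDM. Project D₁…D_4; terminal Gordon value at t=4 with g = 0.036; discount at r = 0.1622.
D_1 = 0.6455
D_2 = 0.7863
D_3 = 0.8797
D_4 = 0.9842
TV_4 = 1.0196/(0.1622−0.036) = 8.0793
P₀ = Σ Dₜ/(1+r)ᵗ + TV_4/(1+r)^4 = 6.6658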